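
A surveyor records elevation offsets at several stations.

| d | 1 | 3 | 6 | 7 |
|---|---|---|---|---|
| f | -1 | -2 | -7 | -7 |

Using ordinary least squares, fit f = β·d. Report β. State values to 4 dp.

β = -1.0316

Forming XᵀX = [[95]] and Xᵀf = [-98]ᵀ gives XᵀX·[β]ᵀ = Xᵀf.
β = (-98)/95 = -1.03158.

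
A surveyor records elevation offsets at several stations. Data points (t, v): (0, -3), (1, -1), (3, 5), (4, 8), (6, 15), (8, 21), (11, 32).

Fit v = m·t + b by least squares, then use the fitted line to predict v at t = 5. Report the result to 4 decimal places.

v̂ = 11.9156

Compute the Gram sums: Σt·t = 247, Σt = 33, Σ1 = 7.
And Σt·v = 656, Σv = 77.
XᵀX·[m, b]ᵀ = Xᵀv becomes [[247, 33]; [33, 7]]·[m, b]ᵀ = [656, 77]ᵀ.
Determinant 247·7 − 33² = 640.
m = (656·7 − 33·77)/640 = 2051/640; b = (247·77 − 33·656)/640 = -2629/640.
At t = 5: v̂ = (2051/640)·(5) + (-2629/640)·(1) = 3813/320.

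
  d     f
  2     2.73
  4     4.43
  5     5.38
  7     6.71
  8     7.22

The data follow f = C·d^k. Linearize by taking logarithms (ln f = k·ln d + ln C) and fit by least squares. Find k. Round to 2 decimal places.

Let Y = ln f. Fitting Y = k·ln d + ln C by least squares:
Σln d = 7.7142, Σ(ln d)² = 13.1032, Σln f = 8.0558, Σln d·ln f = 13.2827.
Equations: 13.1032·k + 7.7142·ln C = 13.2827;  7.7142·k + 5·ln C = 8.0558.
Δ = 13.1032·5 − (7.7142)² = 6.0066; k = (13.2827·5 − 7.7142·8.0558)/6.0066 = 0.71066, ln C = (13.1032·8.0558 − 7.7142·13.2827)/6.0066 = 0.51474.

k = 0.71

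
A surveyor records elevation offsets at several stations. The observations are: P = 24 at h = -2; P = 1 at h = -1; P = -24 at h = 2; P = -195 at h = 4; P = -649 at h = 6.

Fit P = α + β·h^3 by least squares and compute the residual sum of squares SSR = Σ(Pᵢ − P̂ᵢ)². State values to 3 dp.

SSR = 6.656

With design matrix A, AᵀA = [[5, 279]; [279, 50881]] and AᵀP = [-843, -153049]ᵀ.
Δ = 5·50881 − 279² = 176564.
α = ((-843)·50881 − 279·(-153049))/176564 = -48003/44141; β = (5·(-153049) − 279·(-843))/176564 = -132512/44141.
Residuals: 47291/44141, -40368/44141, 48715/44141, -78724/44141, 23086/44141; SSR = 293822/44141.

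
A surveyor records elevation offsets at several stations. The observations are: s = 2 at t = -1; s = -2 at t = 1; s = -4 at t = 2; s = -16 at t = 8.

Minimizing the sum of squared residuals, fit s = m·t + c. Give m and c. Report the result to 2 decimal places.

With design matrix A, AᵀA = [[70, 10]; [10, 4]] and Aᵀs = [-140, -20]ᵀ.
Δ = 70·4 − 10² = 180.
m = ((-140)·4 − 10·(-20))/180 = -2; c = (70·(-20) − 10·(-140))/180 = 0.

m = -2.00, c = 0.00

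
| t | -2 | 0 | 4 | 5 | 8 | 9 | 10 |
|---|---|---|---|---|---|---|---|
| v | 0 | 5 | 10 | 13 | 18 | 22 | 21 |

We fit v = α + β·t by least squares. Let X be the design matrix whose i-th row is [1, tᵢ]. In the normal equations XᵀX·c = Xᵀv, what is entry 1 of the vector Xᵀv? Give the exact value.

89

Entry 1 ↔ basis 1, so (Xᵀv)_{1} = Σᵢ vᵢ = (1)·(0) + (1)·(5) + (1)·(10) + (1)·(13) + (1)·(18) + (1)·(22) + (1)·(21) = 89.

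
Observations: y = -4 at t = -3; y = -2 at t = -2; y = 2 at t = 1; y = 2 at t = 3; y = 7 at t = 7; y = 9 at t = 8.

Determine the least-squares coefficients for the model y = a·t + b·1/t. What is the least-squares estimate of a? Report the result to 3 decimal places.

Entries of AᵀA: Σt·t = 136, Σt·1/t = 6, Σ1/t·1/t = 42569/28224.
And Σt·y = 145, Σ1/t·y = 57/8.
So AᵀA·[a, b]ᵀ = Aᵀy: [[136, 6]; [6, 42569/28224]]·[a, b]ᵀ = [145, 57/8]ᵀ.
det = 136·(42569/28224) − 6² = 596665/3528.
a = (145·(42569/28224) − 6·(57/8))/(596665/3528) = 4965929/4773320; b = (136·(57/8) − 6·145)/(596665/3528) = 349272/596665.

a = 1.040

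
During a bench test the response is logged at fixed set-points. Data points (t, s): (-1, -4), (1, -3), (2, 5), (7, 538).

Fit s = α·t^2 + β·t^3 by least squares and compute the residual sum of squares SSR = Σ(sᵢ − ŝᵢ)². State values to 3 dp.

SSR = 5.488

Entries of AᵀA: Σt^2·t^2 = 2419, Σt^2·t^3 = 16839, Σt^3·t^3 = 117715.
Right-hand side: Σt^2·s = 26375, Σt^3·s = 184575.
So AᵀA·[α, β]ᵀ = Aᵀs: [[2419, 16839]; [16839, 117715]]·[α, β]ᵀ = [26375, 184575]ᵀ.
Eliminating β: 117715·(row 1) − 16839·(row 2) gives 1200664·α = 117715·26375 − 16839·184575 = -3325300, so α = -831325/300166.
Then β = (184575 − 16839·(-831325/300166))/117715 = 589575/300166.
Residuals: 110118/150083, -329374/150083, 54765/150083, 4/150083; SSR = 823627/150083.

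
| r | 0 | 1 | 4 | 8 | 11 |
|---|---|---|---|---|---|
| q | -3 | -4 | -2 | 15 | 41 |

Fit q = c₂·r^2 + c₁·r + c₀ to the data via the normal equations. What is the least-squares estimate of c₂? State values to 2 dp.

Sums needed: Σr^2·r^2 = 18994, Σr^2·r = 1908, Σr^2 = 202, Σr·r = 202, Σr = 24, Σ1 = 5.
For Mᵀq: Σr^2·q = 5885, Σr·q = 559, Σq = 47.
So MᵀM·[c₂, c₁, c₀]ᵀ = Mᵀq: [[18994, 1908, 202]; [1908, 202, 24]; [202, 24, 5]]·[c₂, c₁, c₀]ᵀ = [5885, 559, 47]ᵀ.
Inverting the 3×3 Gram matrix, [c₂, c₁, c₀]ᵀ = [6373/11486, -24781/11486, -15276/5743]ᵀ.

c₂ = 0.55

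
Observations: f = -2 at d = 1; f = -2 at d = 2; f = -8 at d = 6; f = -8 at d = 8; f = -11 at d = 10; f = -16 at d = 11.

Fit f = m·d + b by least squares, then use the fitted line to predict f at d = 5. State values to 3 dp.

f̂ = -6.172

Setting ∂/∂m … = 0 gives: 326·m + 38·b = -404;  38·m + 6·b = -47.
(Σd·d = 326, Σd = 38, Σ1 = 6, Σd·f = -404, Σf = -47.)
Δ = 326·6 − 38² = 512.
m = ((-404)·6 − 38·(-47))/512 = -319/256; b = (326·(-47) − 38·(-404))/512 = 15/256.
At d = 5: f̂ = (-319/256)·(5) + (15/256)·(1) = -395/64.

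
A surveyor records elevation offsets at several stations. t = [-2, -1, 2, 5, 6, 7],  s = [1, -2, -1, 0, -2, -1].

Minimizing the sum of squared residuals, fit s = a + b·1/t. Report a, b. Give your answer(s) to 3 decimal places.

a = -0.827, b = 0.074

Normal-equation sums: Σ1 = 6, Σ1/t = -103/210, Σ1/t·1/t = 70039/44100.
For Xᵀs: Σs = -5, Σ1/t·s = 11/21.
Eliminating b: (70039/44100)·(row 1) − (-103/210)·(row 2) gives (16385/1764)·a = (70039/44100)·(-5) − (-103/210)·(11/21) = -22591/2940, so a = -2337/2825.
Then b = ((11/21) − (-103/210)·(-2337/2825))/(70039/44100) = 42/565.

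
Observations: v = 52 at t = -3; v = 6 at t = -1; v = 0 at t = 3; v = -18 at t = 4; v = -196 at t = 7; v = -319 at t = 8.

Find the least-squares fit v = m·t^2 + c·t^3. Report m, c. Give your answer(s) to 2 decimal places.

m = 2.85, c = -0.98

With design matrix X, XᵀX = [[6916, 50598]; [50598, 385348]] and Xᵀv = [-29834, -233118]ᵀ.
Eliminating c: 385348·(row 1) − 50598·(row 2) gives 104909164·m = 385348·(-29834) − 50598·(-233118) = 298832332, so m = 74708083/26227291.
Then c = ((-233118) − 50598·(74708083/26227291))/385348 = -25675839/26227291.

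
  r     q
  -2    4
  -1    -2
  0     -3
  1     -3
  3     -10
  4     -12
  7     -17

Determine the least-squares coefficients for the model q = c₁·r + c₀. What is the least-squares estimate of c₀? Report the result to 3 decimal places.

The normal system MᵀM·[c₁, c₀]ᵀ = Mᵀq is [[80, 12]; [12, 7]]·[c₁, c₀]ᵀ = [-206, -43]ᵀ.
Δ = 80·7 − 12² = 416.
c₁ = ((-206)·7 − 12·(-43))/416 = -463/208; c₀ = (80·(-43) − 12·(-206))/416 = -121/52.

c₀ = -2.327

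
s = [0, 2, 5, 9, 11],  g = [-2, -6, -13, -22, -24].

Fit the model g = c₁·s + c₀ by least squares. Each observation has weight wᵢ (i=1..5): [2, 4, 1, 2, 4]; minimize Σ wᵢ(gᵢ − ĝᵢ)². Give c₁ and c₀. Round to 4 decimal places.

With design matrix X, XᵀWX = [[687, 75]; [75, 13]] and XᵀWg = [-1565, -181]ᵀ.
Eliminating c₀: 13·(row 1) − 75·(row 2) gives 3306·c₁ = 13·(-1565) − 75·(-181) = -6770, so c₁ = -3385/1653.
Then c₀ = ((-181) − 75·(-3385/1653))/13 = -1162/551.

c₁ = -2.0478, c₀ = -2.1089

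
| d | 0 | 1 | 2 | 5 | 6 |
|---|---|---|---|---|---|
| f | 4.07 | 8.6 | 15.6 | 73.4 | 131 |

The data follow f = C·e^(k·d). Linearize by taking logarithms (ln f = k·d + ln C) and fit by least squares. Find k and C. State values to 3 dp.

k = 0.562, C = 4.583

Taking logs, ln f = k·d + ln C, so regress ln f on d.
AᵀA = [[66.0000, 14.0000]; [14.0000, 5]], rhs = [58.3771, 15.4738]ᵀ  (here Σd = 14.0000, Σ(d)² = 66.0000, Σln f = 15.4738, Σd·ln f = 58.3771).
Solving (det = 134.0000): k = 0.56158, ln C = 1.52232, so C = exp(1.52232) = 4.58285.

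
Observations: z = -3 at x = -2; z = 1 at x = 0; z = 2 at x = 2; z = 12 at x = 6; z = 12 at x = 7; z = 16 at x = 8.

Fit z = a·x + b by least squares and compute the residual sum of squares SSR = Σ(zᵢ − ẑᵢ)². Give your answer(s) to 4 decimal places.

The normal equations are: 157·a + 21·b = 294;  21·a + 6·b = 40.
Δ = 157·6 − 21² = 501.
a = (294·6 − 21·40)/501 = 308/167; b = (157·40 − 21·294)/501 = 106/501.
Residuals: 239/501, 395/501, -952/501, 362/501, -562/501, 518/501; SSR = 3662/501.

SSR = 7.3094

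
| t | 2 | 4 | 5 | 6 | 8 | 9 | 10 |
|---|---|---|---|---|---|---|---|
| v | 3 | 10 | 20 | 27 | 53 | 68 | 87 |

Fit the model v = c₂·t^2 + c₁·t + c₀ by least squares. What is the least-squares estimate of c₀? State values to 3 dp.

c₀ = 3.378

The normal system MᵀM·[c₂, c₁, c₀]ᵀ = Mᵀv is [[22850, 2654, 326]; [2654, 326, 44]; [326, 44, 7]]·[c₂, c₁, c₀]ᵀ = [19244, 2214, 268]ᵀ.
Inverting the 3×3 Gram matrix, [c₂, c₁, c₀]ᵀ = [24587/23016, -54347/23016, 1851/548]ᵀ.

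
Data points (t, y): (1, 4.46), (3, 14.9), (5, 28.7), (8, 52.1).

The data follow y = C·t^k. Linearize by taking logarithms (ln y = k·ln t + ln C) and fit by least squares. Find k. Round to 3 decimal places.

With ln yᵢ as the transformed response and ln tᵢ as the regressor:
Σln t = 4.7875, Σ(ln t)² = 8.1213, Σln y = 11.5066, Σln t·ln y = 16.5908.
Equations: 8.1213·k + 4.7875·ln C = 16.5908;  4.7875·k + 4·ln C = 11.5066.
Solving (det = 9.5652): k = 1.17883, ln C = 1.46573.

k = 1.179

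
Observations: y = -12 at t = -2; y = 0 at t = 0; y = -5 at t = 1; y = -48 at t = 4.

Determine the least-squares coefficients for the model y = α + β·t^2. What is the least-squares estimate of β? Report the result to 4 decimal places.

Normal-equation sums: Σ1 = 4, Σt^2 = 21, Σt^2·t^2 = 273.
And Σy = -65, Σt^2·y = -821.
Δ = 4·273 − 21² = 651.
α = ((-65)·273 − 21·(-821))/651 = -24/31; β = (4·(-821) − 21·(-65))/651 = -1919/651.

β = -2.9478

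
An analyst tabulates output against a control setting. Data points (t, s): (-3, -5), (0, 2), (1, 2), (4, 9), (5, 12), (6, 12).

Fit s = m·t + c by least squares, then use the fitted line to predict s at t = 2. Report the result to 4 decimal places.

ŝ = 5.0057

Entries of AᵀA: Σt·t = 87, Σt = 13, Σ1 = 6.
Moment sums: Σt·s = 185, Σs = 32.
Δ = 87·6 − 13² = 353.
m = (185·6 − 13·32)/353 = 694/353; c = (87·32 − 13·185)/353 = 379/353.
At t = 2: ŝ = (694/353)·(2) + (379/353)·(1) = 1767/353.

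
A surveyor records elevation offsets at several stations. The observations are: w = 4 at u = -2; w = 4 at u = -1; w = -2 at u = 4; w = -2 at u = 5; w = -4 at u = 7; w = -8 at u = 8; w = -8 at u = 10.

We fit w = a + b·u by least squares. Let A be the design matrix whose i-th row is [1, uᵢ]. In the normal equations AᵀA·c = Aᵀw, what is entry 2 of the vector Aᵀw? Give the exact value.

Entry 2 ↔ basis u, so (Aᵀw)_{2} = Σᵢ (u)·wᵢ = (-2)·(4) + (-1)·(4) + (4)·(-2) + (5)·(-2) + (7)·(-4) + (8)·(-8) + (10)·(-8) = -202.

-202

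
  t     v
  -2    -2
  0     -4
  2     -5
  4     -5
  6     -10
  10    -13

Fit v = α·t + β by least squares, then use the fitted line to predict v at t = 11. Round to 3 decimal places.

v̂ = -13.564

The normal system AᵀA·[α, β]ᵀ = Aᵀv is [[160, 20]; [20, 6]]·[α, β]ᵀ = [-216, -39]ᵀ.
Eliminating β: 6·(row 1) − 20·(row 2) gives 560·α = 6·(-216) − 20·(-39) = -516, so α = -129/140.
Then β = ((-39) − 20·(-129/140))/6 = -24/7.
At t = 11: v̂ = (-129/140)·(11) + (-24/7)·(1) = -1899/140.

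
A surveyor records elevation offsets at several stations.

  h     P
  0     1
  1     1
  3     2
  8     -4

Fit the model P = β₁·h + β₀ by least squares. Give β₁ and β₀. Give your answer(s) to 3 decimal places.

β₁ = -0.658, β₀ = 1.974

With design matrix M, MᵀM = [[74, 12]; [12, 4]] and MᵀP = [-25, 0]ᵀ.
Δ = 74·4 − 12² = 152.
β₁ = ((-25)·4 − 12·0)/152 = -25/38; β₀ = (74·0 − 12·(-25))/152 = 75/38.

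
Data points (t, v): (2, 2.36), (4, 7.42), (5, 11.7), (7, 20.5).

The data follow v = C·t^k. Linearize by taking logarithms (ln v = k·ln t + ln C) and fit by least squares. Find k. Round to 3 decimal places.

k = 1.732

With ln vᵢ as the transformed response and ln tᵢ as the regressor:
Σln t = 5.6348, Σ(ln t)² = 8.7791, Σln v = 8.3429, Σln t·ln v = 13.2096.
Equations: 8.7791·k + 5.6348·ln C = 13.2096;  5.6348·k + 4·ln C = 8.3429.
Slope k = (n·Σln t·ln v − Σln t·Σln v)/(n·Σ(ln t)² − (Σln t)²) = (4·13.2096 − 5.6348·8.3429)/3.3656 = 1.73166; ln C = (Σln v − k·Σln t)/n = -0.35367.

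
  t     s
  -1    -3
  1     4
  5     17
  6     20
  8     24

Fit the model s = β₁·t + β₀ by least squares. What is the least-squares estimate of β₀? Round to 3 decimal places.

Entries of XᵀX: Σt·t = 127, Σt = 19, Σ1 = 5.
Moment sums: Σt·s = 404, Σs = 62.
So XᵀX·[β₁, β₀]ᵀ = Xᵀs: [[127, 19]; [19, 5]]·[β₁, β₀]ᵀ = [404, 62]ᵀ.
Eliminating β₀: 5·(row 1) − 19·(row 2) gives 274·β₁ = 5·404 − 19·62 = 842, so β₁ = 421/137.
Then β₀ = (62 − 19·(421/137))/5 = 99/137.

β₀ = 0.723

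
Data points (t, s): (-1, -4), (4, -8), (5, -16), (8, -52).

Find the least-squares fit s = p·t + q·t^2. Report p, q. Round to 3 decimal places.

Setting ∂/∂p … = 0 gives: 106·p + 700·q = -524;  700·p + 4978·q = -3860.
(Σt·t = 106, Σt·t^2 = 700, Σt^2·t^2 = 4978, Σt·s = -524, Σt^2·s = -3860.)
Eliminating q: 4978·(row 1) − 700·(row 2) gives 37668·p = 4978·(-524) − 700·(-3860) = 93528, so p = 7794/3139.
Then q = ((-3860) − 700·(7794/3139))/4978 = -3530/3139.

p = 2.483, q = -1.125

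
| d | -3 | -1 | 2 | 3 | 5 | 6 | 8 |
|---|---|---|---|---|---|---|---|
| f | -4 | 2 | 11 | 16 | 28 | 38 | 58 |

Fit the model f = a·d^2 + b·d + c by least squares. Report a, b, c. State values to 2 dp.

a = 0.46, b = 3.14, c = 2.59

Forming MᵀM = [[6196, 860, 148]; [860, 148, 20]; [148, 20, 7]] and Mᵀf = [5934, 912, 149]ᵀ gives MᵀM·[a, b, c]ᵀ = Mᵀf.
Row-reducing yields a = 1681/3648, b = 11437/3648, c = 393/152.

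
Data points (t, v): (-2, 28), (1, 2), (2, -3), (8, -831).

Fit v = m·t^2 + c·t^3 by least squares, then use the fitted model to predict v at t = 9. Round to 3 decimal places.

The normal equations are: 4129·m + 32769·c = -53082;  32769·m + 262273·c = -425718.
det = 4129·262273 − 32769² = 9117856.
m = ((-53082)·262273 − 32769·(-425718))/9117856 = 644949/207224; c = (4129·(-425718) − 32769·(-53082))/9117856 = -4586391/2279464.
At t = 9: v̂ = (644949/207224)·(81) + (-4586391/2279464)·(729) = -346103685/284933.

v̂ = -1214.684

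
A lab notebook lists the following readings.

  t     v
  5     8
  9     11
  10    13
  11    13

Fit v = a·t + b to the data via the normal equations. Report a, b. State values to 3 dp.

a = 0.880, b = 3.554

Entries of AᵀA: Σt·t = 327, Σt = 35, Σ1 = 4.
Right-hand side: Σt·v = 412, Σv = 45.
AᵀA·[a, b]ᵀ = Aᵀv becomes [[327, 35]; [35, 4]]·[a, b]ᵀ = [412, 45]ᵀ.
Determinant 327·4 − 35² = 83.
a = (412·4 − 35·45)/83 = 73/83; b = (327·45 − 35·412)/83 = 295/83.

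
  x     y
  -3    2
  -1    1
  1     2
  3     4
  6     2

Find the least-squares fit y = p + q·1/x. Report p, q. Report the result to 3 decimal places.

p = 2.176, q = 0.728

Compute the Gram sums: Σ1 = 5, Σ1/x = 1/6, Σ1/x·1/x = 9/4.
For Mᵀy: Σy = 11, Σ1/x·y = 2.
So MᵀM·[p, q]ᵀ = Mᵀy: [[5, 1/6]; [1/6, 9/4]]·[p, q]ᵀ = [11, 2]ᵀ.
Δ = 5·(9/4) − (1/6)² = 101/9.
p = (11·(9/4) − (1/6)·2)/(101/9) = 879/404; q = (5·2 − (1/6)·11)/(101/9) = 147/202.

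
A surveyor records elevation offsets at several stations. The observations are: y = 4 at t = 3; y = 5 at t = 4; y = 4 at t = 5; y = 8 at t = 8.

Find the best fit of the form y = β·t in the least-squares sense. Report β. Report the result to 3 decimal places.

The normal system AᵀA·[β]ᵀ = Aᵀy is [[114]]·[β]ᵀ = [116]ᵀ.
Hence β = 116 / 114 ≈ 1.01754.

β = 1.018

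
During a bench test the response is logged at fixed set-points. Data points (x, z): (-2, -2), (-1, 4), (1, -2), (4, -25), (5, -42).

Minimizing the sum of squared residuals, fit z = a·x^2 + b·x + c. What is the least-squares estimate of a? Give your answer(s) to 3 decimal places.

Normal-equation sums: Σx^2·x^2 = 899, Σx^2·x = 181, Σx^2 = 47, Σx·x = 47, Σx = 7, Σ1 = 5.
And Σx^2·z = -1456, Σx·z = -312, Σz = -67.
MᵀM·[a, b, c]ᵀ = Mᵀz becomes [[899, 181, 47]; [181, 47, 7]; [47, 7, 5]]·[a, b, c]ᵀ = [-1456, -312, -67]ᵀ.
Solving the 3×3 system (Gaussian elimination) gives a = -1555/1038, b = -1273/1038, c = 415/173.

a = -1.498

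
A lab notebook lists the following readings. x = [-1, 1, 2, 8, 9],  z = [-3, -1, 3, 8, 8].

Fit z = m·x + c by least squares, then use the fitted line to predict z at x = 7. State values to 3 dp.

With design matrix A, AᵀA = [[151, 19]; [19, 5]] and Aᵀz = [144, 15]ᵀ.
det = 151·5 − 19² = 394.
m = (144·5 − 19·15)/394 = 435/394; c = (151·15 − 19·144)/394 = -471/394.
At x = 7: ẑ = (435/394)·(7) + (-471/394)·(1) = 1287/197.

ẑ = 6.533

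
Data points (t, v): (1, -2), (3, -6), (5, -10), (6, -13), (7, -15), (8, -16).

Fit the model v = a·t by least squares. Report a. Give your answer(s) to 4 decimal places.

a = -2.0707

Forming MᵀM = [[184]] and Mᵀv = [-381]ᵀ gives MᵀM·[a]ᵀ = Mᵀv.
a = (-381)/184 = -2.07065.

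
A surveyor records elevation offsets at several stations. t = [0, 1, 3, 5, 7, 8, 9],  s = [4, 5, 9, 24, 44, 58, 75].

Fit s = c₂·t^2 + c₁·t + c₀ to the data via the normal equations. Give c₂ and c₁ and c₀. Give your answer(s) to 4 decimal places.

Normal-equation sums: Σt^2·t^2 = 13765, Σt^2·t = 1737, Σt^2 = 229, Σt·t = 229, Σt = 33, Σ1 = 7.
And Σt^2·s = 12629, Σt·s = 1599, Σs = 219.
Inverting the 3×3 Gram matrix, [c₂, c₁, c₀]ᵀ = [50357/49764, -1715/1276, 56206/12441]ᵀ.

c₂ = 1.0119, c₁ = -1.3440, c₀ = 4.5178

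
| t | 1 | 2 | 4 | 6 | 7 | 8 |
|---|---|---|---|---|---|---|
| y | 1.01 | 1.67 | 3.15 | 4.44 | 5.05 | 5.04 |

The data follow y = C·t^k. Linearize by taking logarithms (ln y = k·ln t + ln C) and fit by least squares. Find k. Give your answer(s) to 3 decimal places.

Linearized form: ln y = k·ln t + ln C. From the 6 transformed points,
Σln t = 7.8966, Σ(ln t)² = 13.7233, Σln y = 6.3976, Σln t·ln y = 11.1315.
Normal system: [[13.7233, 7.8966]; [7.8966, 6]]·[k, ln C]ᵀ = [11.1315, 6.3976]ᵀ.
Δ = 13.7233·6 − (7.8966)² = 19.9843; k = (11.1315·6 − 7.8966·6.3976)/19.9843 = 0.81412, ln C = (13.7233·6.3976 − 7.8966·11.1315)/19.9843 = -0.00519.

k = 0.814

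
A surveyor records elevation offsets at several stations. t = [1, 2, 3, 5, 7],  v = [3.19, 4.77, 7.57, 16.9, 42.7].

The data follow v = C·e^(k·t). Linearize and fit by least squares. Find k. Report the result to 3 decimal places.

k = 0.431

Linearized form: ln v = k·t + ln C. From the 5 transformed points,
AᵀA = [[88.0000, 18.0000]; [18.0000, 5]], rhs = [50.7733, 11.3281]ᵀ  (here Σt = 18.0000, Σ(t)² = 88.0000, Σln v = 11.3281, Σt·ln v = 50.7733).
Solving (det = 116.0000): k = 0.43070, ln C = 0.71510.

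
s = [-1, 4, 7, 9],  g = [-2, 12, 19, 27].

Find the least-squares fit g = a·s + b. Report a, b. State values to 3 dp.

Forming AᵀA = [[147, 19]; [19, 4]] and Aᵀg = [426, 56]ᵀ gives AᵀA·[a, b]ᵀ = Aᵀg.
Δ = 147·4 − 19² = 227.
a = (426·4 − 19·56)/227 = 640/227; b = (147·56 − 19·426)/227 = 138/227.

a = 2.819, b = 0.608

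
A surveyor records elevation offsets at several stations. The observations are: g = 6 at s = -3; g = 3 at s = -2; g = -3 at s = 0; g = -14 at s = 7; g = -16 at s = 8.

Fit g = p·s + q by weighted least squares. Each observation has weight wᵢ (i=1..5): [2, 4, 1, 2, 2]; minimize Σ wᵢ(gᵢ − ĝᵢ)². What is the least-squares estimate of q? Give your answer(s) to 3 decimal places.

q = -0.748

With design matrix X, XᵀWX = [[260, 16]; [16, 11]] and XᵀWg = [-512, -39]ᵀ.
Eliminating q: 11·(row 1) − 16·(row 2) gives 2604·p = 11·(-512) − 16·(-39) = -5008, so p = -1252/651.
Then q = ((-39) − 16·(-1252/651))/11 = -487/651.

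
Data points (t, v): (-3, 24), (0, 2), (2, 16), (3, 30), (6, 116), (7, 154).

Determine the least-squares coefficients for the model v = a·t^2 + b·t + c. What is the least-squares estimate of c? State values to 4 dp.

c = 1.2909

The normal system XᵀX·[a, b, c]ᵀ = Xᵀv is [[3875, 567, 107]; [567, 107, 15]; [107, 15, 6]]·[a, b, c]ᵀ = [12272, 1824, 342]ᵀ.
Solving the 3×3 system (Gaussian elimination) gives a = 52053/17623, b = 21393/17623, c = 22750/17623.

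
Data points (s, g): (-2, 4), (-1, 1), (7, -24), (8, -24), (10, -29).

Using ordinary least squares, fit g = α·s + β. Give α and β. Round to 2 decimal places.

α = -2.82, β = -1.98

Sums needed: Σs·s = 218, Σs = 22, Σ1 = 5.
For Xᵀg: Σs·g = -659, Σg = -72.
So XᵀX·[α, β]ᵀ = Xᵀg: [[218, 22]; [22, 5]]·[α, β]ᵀ = [-659, -72]ᵀ.
det = 218·5 − 22² = 606.
α = ((-659)·5 − 22·(-72))/606 = -1711/606; β = (218·(-72) − 22·(-659))/606 = -599/303.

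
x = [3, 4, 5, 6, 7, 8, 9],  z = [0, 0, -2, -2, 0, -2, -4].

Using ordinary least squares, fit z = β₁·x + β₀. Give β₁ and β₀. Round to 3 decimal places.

Compute the Gram sums: Σx·x = 280, Σx = 42, Σ1 = 7.
For Aᵀz: Σx·z = -74, Σz = -10.
AᵀA·[β₁, β₀]ᵀ = Aᵀz becomes [[280, 42]; [42, 7]]·[β₁, β₀]ᵀ = [-74, -10]ᵀ.
Determinant 280·7 − 42² = 196.
β₁ = ((-74)·7 − 42·(-10))/196 = -1/2; β₀ = (280·(-10) − 42·(-74))/196 = 11/7.

β₁ = -0.500, β₀ = 1.571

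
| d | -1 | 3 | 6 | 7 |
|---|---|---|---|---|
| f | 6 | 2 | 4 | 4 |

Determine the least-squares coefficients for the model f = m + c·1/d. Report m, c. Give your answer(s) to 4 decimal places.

The normal equations are: 4·m + (-5/14)·c = 16;  (-5/14)·m + (2045/1764)·c = -86/21.
(Σ1 = 4, Σ1/d = -5/14, Σ1/d·1/d = 2045/1764, Σf = 16, Σ1/d·f = -86/21.)
Δ = 4·(2045/1764) − (-5/14)² = 7955/1764.
m = (16·(2045/1764) − (-5/14)·(-86/21))/(7955/1764) = 6028/1591; c = (4·(-86/21) − (-5/14)·16)/(7955/1764) = -18816/7955.

m = 3.7888, c = -2.3653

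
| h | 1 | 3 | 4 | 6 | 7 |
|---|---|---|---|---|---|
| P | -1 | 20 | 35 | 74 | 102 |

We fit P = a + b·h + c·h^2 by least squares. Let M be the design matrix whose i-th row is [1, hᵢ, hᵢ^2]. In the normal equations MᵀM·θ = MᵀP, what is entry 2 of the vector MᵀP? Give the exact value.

Entry 2 ↔ basis h, so (MᵀP)_{2} = Σᵢ (h)·Pᵢ = (1)·(-1) + (3)·(20) + (4)·(35) + (6)·(74) + (7)·(102) = 1357.

1357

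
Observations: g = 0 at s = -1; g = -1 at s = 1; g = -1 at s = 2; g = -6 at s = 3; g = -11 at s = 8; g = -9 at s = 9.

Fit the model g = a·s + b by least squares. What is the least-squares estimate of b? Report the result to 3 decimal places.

b = -0.630

From the data, Σs·s = 160, Σs = 22, Σ1 = 6.
Right-hand side: Σs·g = -190, Σg = -28.
Δ = 160·6 − 22² = 476.
a = ((-190)·6 − 22·(-28))/476 = -131/119; b = (160·(-28) − 22·(-190))/476 = -75/119.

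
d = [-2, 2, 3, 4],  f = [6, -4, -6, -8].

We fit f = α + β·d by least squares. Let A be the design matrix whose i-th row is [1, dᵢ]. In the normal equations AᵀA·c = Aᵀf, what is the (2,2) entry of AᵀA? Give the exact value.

33

Row 2 ↔ basis d, column 2 ↔ basis d, so (AᵀA)_{2,2} = Σᵢ (d)·(d) = (-2)·(-2) + (2)·(2) + (3)·(3) + (4)·(4) = 33.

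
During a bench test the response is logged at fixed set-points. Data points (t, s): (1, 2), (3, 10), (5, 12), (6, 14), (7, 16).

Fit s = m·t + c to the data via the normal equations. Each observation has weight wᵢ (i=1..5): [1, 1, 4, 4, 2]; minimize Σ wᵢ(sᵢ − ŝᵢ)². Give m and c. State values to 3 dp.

m = 2.126, c = 1.347

Normal-equation sums: Σwᵢ·t·t = 352, Σwᵢ·t = 62, Σwᵢ·1 = 12.
Moment sums: Σwᵢ·t·s = 832, Σwᵢ·s = 148.
So XᵀWX·[m, c]ᵀ = XᵀWs: [[352, 62]; [62, 12]]·[m, c]ᵀ = [832, 148]ᵀ.
Determinant 352·12 − 62² = 380.
m = (832·12 − 62·148)/380 = 202/95; c = (352·148 − 62·832)/380 = 128/95.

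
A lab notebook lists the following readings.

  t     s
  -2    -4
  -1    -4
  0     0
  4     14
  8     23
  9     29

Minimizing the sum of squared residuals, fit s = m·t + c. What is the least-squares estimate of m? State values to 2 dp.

m = 3.03

AᵀA·[m, c]ᵀ = Aᵀs reads: 166·m + 18·c = 513;  18·m + 6·c = 58.
(Σt·t = 166, Σt = 18, Σ1 = 6, Σt·s = 513, Σs = 58.)
Δ = 166·6 − 18² = 672.
m = (513·6 − 18·58)/672 = 339/112; c = (166·58 − 18·513)/672 = 197/336.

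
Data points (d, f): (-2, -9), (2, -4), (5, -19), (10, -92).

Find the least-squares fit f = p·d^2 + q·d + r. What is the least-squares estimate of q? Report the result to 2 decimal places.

q = 1.65

From the data, Σd^2·d^2 = 10657, Σd^2·d = 1125, Σd^2 = 133, Σd·d = 133, Σd = 15, Σ1 = 4.
Moment sums: Σd^2·f = -9727, Σd·f = -1005, Σf = -124.
AᵀA·[p, q, r]ᵀ = Aᵀf becomes [[10657, 1125, 133]; [1125, 133, 15]; [133, 15, 4]]·[p, q, r]ᵀ = [-9727, -1005, -124]ᵀ.
Inverting the 3×3 Gram matrix, [p, q, r]ᵀ = [-7661/7194, 3965/2398, -586/327]ᵀ.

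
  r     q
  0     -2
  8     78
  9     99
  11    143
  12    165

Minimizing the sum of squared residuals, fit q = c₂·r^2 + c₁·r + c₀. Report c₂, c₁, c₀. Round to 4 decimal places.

c₂ = 0.9633, c₁ = 2.4603, c₀ = -2.0735

Compute the Gram sums: Σr^2·r^2 = 46034, Σr^2·r = 4300, Σr^2 = 410, Σr·r = 410, Σr = 40, Σ1 = 5.
And Σr^2·q = 54074, Σr·q = 5068, Σq = 483.
Normal equations: [[46034, 4300, 410]; [4300, 410, 40]; [410, 40, 5]]·[c₂, c₁, c₀]ᵀ = [54074, 5068, 483]ᵀ.
Solving the 3×3 system (Gaussian elimination) gives c₂ = 1234/1281, c₁ = 15758/6405, c₀ = -4427/2135.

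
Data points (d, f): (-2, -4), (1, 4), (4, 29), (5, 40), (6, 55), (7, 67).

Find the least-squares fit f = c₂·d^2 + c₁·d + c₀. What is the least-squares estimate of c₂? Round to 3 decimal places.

Sums needed: Σd^2·d^2 = 4595, Σd^2·d = 741, Σd^2 = 131, Σd·d = 131, Σd = 21, Σ1 = 6.
Moment sums: Σd^2·f = 6715, Σd·f = 1127, Σf = 191.
So AᵀA·[c₂, c₁, c₀]ᵀ = Aᵀf: [[4595, 741, 131]; [741, 131, 21]; [131, 21, 6]]·[c₂, c₁, c₀]ᵀ = [6715, 1127, 191]ᵀ.
Row-reducing yields c₂ = 593/704, c₁ = 13501/3520, c₀ = 1/55.

c₂ = 0.842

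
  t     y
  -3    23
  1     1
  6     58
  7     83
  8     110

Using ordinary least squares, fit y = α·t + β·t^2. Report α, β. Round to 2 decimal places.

α = -1.85, β = 1.95

Normal-equation sums: Σt·t = 159, Σt·t^2 = 1045, Σt^2·t^2 = 7875.
Right-hand side: Σt·y = 1741, Σt^2·y = 13403.
Eliminating β: 7875·(row 1) − 1045·(row 2) gives 160100·α = 7875·1741 − 1045·13403 = -295760, so α = -14788/8005.
Then β = (13403 − 1045·(-14788/8005))/7875 = 77933/40025.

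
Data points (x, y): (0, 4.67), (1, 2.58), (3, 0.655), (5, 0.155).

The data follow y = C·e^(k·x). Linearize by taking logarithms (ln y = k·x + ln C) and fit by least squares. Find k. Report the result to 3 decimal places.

Taking logs, ln y = k·x + ln C, so regress ln y on x.
XᵀX = [[35.0000, 9.0000]; [9.0000, 4]], rhs = [-9.6432, 0.2015]ᵀ  (here Σx = 9.0000, Σ(x)² = 35.0000, Σln y = 0.2015, Σx·ln y = -9.6432).
Slope k = (n·Σx·ln y − Σx·Σln y)/(n·Σ(x)² − (Σx)²) = (4·-9.6432 − 9.0000·0.2015)/59.0000 = -0.68451; ln C = (Σln y − k·Σx)/n = 1.59053.

k = -0.685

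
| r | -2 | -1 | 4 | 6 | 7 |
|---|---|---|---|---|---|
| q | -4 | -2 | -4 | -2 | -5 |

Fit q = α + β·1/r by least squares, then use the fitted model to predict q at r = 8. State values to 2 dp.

q̂ = -3.73

With design matrix A, AᵀA = [[5, -79/84]; [-79/84, 9601/7056]] and Aᵀq = [-17, 41/21]ᵀ.
Determinant 5·(9601/7056) − (-79/84)² = 10441/1764.
α = ((-17)·(9601/7056) − (-79/84)·(41/21))/(10441/1764) = -150261/41764; β = (5·(41/21) − (-79/84)·(-17))/(10441/1764) = -10983/10441.
At r = 8: q̂ = (-150261/41764)·(1) + (-10983/10441)·(1/8) = -311505/83528.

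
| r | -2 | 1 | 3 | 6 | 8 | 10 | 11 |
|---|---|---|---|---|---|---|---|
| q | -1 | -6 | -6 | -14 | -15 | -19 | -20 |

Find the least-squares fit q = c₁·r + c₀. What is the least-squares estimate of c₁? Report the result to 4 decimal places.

c₁ = -1.4908

Normal-equation sums: Σr·r = 335, Σr = 37, Σ1 = 7.
Moment sums: Σr·q = -636, Σq = -81.
So MᵀM·[c₁, c₀]ᵀ = Mᵀq: [[335, 37]; [37, 7]]·[c₁, c₀]ᵀ = [-636, -81]ᵀ.
Eliminating c₀: 7·(row 1) − 37·(row 2) gives 976·c₁ = 7·(-636) − 37·(-81) = -1455, so c₁ = -1455/976.
Then c₀ = ((-81) − 37·(-1455/976))/7 = -3603/976.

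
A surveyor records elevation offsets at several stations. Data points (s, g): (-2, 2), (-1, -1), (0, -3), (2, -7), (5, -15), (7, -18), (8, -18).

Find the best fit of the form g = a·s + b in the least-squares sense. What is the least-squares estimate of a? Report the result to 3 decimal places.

The normal system XᵀX·[a, b]ᵀ = Xᵀg is [[147, 19]; [19, 7]]·[a, b]ᵀ = [-362, -60]ᵀ.
Eliminating b: 7·(row 1) − 19·(row 2) gives 668·a = 7·(-362) − 19·(-60) = -1394, so a = -697/334.
Then b = ((-60) − 19·(-697/334))/7 = -971/334.

a = -2.087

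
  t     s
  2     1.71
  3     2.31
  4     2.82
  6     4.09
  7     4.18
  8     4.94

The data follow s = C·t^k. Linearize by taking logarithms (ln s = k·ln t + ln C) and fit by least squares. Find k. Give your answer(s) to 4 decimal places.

k = 0.7565

Let Y = ln s. Fitting Y = k·ln t + ln C by least squares:
AᵀA = [[14.9303, 8.9952]; [8.9952, 6]], rhs = [11.3576, 6.8467]ᵀ  (here Σln t = 8.9952, Σ(ln t)² = 14.9303, Σln s = 6.8467, Σln t·ln s = 11.3576).
Δ = 14.9303·6 − (8.9952)² = 8.6686; k = (11.3576·6 − 8.9952·6.8467)/8.6686 = 0.75655, ln C = (14.9303·6.8467 − 8.9952·11.3576)/8.6686 = 0.00691.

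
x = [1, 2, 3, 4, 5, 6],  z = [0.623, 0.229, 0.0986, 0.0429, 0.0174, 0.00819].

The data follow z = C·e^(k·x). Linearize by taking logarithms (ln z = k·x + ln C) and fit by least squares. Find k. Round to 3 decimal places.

k = -0.863

With ln zᵢ as the transformed response and xᵢ as the regressor:
Sums: Σx = 21.0000, Σ(x)² = 91.0000, Σln z = -16.2689, Σx·ln z = -72.0523.
Normal system: [[91.0000, 21.0000]; [21.0000, 6]]·[k, ln C]ᵀ = [-72.0523, -16.2689]ᵀ.
Slope k = (n·Σx·ln z − Σx·Σln z)/(n·Σ(x)² − (Σx)²) = (6·-72.0523 − 21.0000·-16.2689)/105.0000 = -0.86349; ln C = (Σln z − k·Σx)/n = 0.31072.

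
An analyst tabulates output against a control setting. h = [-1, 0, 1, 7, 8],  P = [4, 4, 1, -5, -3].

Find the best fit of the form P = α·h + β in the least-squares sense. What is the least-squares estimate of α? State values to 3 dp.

Normal-equation sums: Σh·h = 115, Σh = 15, Σ1 = 5.
For XᵀP: Σh·P = -62, ΣP = 1.
Δ = 115·5 − 15² = 350.
α = ((-62)·5 − 15·1)/350 = -13/14; β = (115·1 − 15·(-62))/350 = 209/70.

α = -0.929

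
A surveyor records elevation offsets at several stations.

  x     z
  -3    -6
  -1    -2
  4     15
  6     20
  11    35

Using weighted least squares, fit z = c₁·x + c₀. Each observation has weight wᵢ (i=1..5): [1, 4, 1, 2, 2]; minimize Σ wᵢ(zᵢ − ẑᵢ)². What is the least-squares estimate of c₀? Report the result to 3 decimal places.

c₀ = 1.659

Compute the Gram sums: Σwᵢ·x·x = 343, Σwᵢ·x = 31, Σwᵢ·1 = 10.
And Σwᵢ·x·z = 1096, Σwᵢ·z = 111.
Determinant 343·10 − 31² = 2469.
c₁ = (1096·10 − 31·111)/2469 = 7519/2469; c₀ = (343·111 − 31·1096)/2469 = 4097/2469.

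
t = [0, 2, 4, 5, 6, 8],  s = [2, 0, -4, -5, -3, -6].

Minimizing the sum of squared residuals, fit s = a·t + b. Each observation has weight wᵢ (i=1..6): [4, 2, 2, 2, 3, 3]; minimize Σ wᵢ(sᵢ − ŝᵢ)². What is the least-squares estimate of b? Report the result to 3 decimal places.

b = 1.628

Normal-equation sums: Σwᵢ·t·t = 390, Σwᵢ·t = 64, Σwᵢ·1 = 16.
For XᵀWs: Σwᵢ·t·s = -280, Σwᵢ·s = -37.
det = 390·16 − 64² = 2144.
a = ((-280)·16 − 64·(-37))/2144 = -66/67; b = (390·(-37) − 64·(-280))/2144 = 1745/1072.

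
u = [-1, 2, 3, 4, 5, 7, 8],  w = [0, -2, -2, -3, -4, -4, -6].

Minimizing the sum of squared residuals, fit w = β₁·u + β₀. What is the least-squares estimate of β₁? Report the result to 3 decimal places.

β₁ = -0.607

Entries of AᵀA: Σu·u = 168, Σu = 28, Σ1 = 7.
And Σu·w = -118, Σw = -21.
Normal equations: [[168, 28]; [28, 7]]·[β₁, β₀]ᵀ = [-118, -21]ᵀ.
Eliminating β₀: 7·(row 1) − 28·(row 2) gives 392·β₁ = 7·(-118) − 28·(-21) = -238, so β₁ = -17/28.
Then β₀ = ((-21) − 28·(-17/28))/7 = -4/7.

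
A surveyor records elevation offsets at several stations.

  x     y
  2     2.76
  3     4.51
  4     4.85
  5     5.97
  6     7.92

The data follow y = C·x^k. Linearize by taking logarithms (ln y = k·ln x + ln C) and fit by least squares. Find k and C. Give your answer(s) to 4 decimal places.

Taking logs, ln y = k·ln x + ln C, so regress ln y on ln x.
Σln x = 6.5793, Σ(ln x)² = 9.4099, Σln y = 7.9566, Σln x·ln y = 11.1310.
Normal system: [[9.4099, 6.5793]; [6.5793, 5]]·[k, ln C]ᵀ = [11.1310, 7.9566]ᵀ.
Solving (det = 3.7630): k = 0.87859, ln C = 0.43523, so C = exp(0.43523) = 1.54532.

k = 0.8786, C = 1.5453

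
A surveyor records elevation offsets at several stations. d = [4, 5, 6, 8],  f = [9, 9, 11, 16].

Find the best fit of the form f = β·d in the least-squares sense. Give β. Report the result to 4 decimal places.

Compute the Gram sums: Σd·d = 141.
Moment sums: Σd·f = 275.
So MᵀM·[β]ᵀ = Mᵀf: [[141]]·[β]ᵀ = [275]ᵀ.
β = 275/141 = 1.95035.

β = 1.9504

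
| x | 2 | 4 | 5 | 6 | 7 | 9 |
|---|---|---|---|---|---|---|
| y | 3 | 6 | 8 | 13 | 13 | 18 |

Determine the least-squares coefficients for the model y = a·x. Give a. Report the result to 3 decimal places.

AᵀA·[a]ᵀ = Aᵀy reads: 211·a = 401.
(Σx·x = 211, Σx·y = 401.)
a = 401/211 = 1.90047.

a = 1.900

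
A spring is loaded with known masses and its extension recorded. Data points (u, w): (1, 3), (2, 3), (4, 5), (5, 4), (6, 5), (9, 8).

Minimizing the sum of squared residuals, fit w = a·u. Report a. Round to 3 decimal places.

a = 0.926

Forming AᵀA = [[163]] and Aᵀw = [151]ᵀ gives AᵀA·[a]ᵀ = Aᵀw.
a = 151/163 = 0.92638.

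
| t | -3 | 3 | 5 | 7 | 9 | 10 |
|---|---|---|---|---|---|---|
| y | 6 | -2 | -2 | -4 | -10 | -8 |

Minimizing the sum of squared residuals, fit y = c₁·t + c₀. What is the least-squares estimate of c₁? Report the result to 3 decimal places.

c₁ = -1.140

Sums needed: Σt·t = 273, Σt = 31, Σ1 = 6.
Moment sums: Σt·y = -232, Σy = -20.
Normal equations: [[273, 31]; [31, 6]]·[c₁, c₀]ᵀ = [-232, -20]ᵀ.
Δ = 273·6 − 31² = 677.
c₁ = ((-232)·6 − 31·(-20))/677 = -772/677; c₀ = (273·(-20) − 31·(-232))/677 = 1732/677.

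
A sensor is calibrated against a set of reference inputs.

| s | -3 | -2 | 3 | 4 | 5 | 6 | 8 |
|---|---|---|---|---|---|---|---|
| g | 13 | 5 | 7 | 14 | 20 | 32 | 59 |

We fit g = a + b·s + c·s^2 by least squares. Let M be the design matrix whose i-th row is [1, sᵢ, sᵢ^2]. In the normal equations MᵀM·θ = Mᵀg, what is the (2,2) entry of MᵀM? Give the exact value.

163

Row 2 ↔ basis s, column 2 ↔ basis s, so (MᵀM)_{2,2} = Σᵢ (s)·(s) = (-3)·(-3) + (-2)·(-2) + (3)·(3) + (4)·(4) + (5)·(5) + (6)·(6) + (8)·(8) = 163.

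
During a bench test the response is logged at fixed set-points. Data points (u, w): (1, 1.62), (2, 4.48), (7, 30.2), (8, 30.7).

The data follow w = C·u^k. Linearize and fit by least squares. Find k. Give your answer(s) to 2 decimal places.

k = 1.45

With ln wᵢ as the transformed response and ln uᵢ as the regressor:
Σln u = 4.7185, Σ(ln u)² = 8.5911, Σln w = 8.8142, Σln u·ln w = 14.7914.
Normal system: [[8.5911, 4.7185]; [4.7185, 4]]·[k, ln C]ᵀ = [14.7914, 8.8142]ᵀ.
Solving (det = 12.1002): k = 1.45253, ln C = 0.49009.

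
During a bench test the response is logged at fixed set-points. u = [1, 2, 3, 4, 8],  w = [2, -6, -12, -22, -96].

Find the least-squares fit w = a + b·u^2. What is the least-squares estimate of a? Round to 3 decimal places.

a = 1.979

Setting ∂/∂a … = 0 gives: 5·a + 94·b = -134;  94·a + 4450·b = -6626.
Determinant 5·4450 − 94² = 13414.
a = ((-134)·4450 − 94·(-6626))/13414 = 13272/6707; b = (5·(-6626) − 94·(-134))/13414 = -10267/6707.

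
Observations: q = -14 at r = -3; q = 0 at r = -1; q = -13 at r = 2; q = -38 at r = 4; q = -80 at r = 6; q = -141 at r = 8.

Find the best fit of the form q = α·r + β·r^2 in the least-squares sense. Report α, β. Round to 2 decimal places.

With design matrix M, MᵀM = [[130, 772]; [772, 5746]] and Mᵀq = [-1744, -12690]ᵀ.
Eliminating β: 5746·(row 1) − 772·(row 2) gives 150996·α = 5746·(-1744) − 772·(-12690) = -224344, so α = -56086/37749.
Then β = ((-12690) − 772·(-56086/37749))/5746 = -75833/37749.

α = -1.49, β = -2.01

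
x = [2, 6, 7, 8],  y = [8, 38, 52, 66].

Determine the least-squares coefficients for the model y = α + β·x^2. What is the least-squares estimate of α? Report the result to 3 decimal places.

α = 3.879

With design matrix A, AᵀA = [[4, 153]; [153, 7809]] and Aᵀy = [164, 8172]ᵀ.
Δ = 4·7809 − 153² = 7827.
α = (164·7809 − 153·8172)/7827 = 10120/2609; β = (4·8172 − 153·164)/7827 = 2532/2609.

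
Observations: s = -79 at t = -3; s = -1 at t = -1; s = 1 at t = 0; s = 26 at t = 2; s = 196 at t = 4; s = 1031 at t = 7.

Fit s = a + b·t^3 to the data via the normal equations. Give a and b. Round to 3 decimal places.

a = 2.125, b = 3.001

From the data, Σ1 = 6, Σt^3 = 387, Σt^3·t^3 = 122539.
Moment sums: Σs = 1174, Σt^3·s = 368519.
Δ = 6·122539 − 387² = 585465.
a = (1174·122539 − 387·368519)/585465 = 1243933/585465; b = (6·368519 − 387·1174)/585465 = 585592/195155.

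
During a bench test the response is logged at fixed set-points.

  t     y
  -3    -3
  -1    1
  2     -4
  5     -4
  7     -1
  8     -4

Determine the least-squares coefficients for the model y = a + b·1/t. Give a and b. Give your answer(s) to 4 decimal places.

Compute the Gram sums: Σ1 = 6, Σ1/t = -307/840, Σ1/t·1/t = 1014049/705600.
And Σy = -15, Σ1/t·y = -241/70.
XᵀX·[a, b]ᵀ = Xᵀy becomes [[6, -307/840]; [-307/840, 1014049/705600]]·[a, b]ᵀ = [-15, -241/70]ᵀ.
Eliminating b: (1014049/705600)·(row 1) − (-307/840)·(row 2) gives (1198009/141120)·a = (1014049/705600)·(-15) − (-307/840)·(-241/70) = -255533/11200, so a = -16098579/5990045.
Then b = ((-241/70) − (-307/840)·(-16098579/5990045))/(1014049/705600) = -3688776/1198009.

a = -2.6876, b = -3.0791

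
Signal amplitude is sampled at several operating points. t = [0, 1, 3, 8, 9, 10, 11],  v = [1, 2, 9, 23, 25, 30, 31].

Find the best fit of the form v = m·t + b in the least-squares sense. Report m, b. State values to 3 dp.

m = 2.847, b = 0.205

From the data, Σt·t = 376, Σt = 42, Σ1 = 7.
For Aᵀv: Σt·v = 1079, Σv = 121.
AᵀA·[m, b]ᵀ = Aᵀv becomes [[376, 42]; [42, 7]]·[m, b]ᵀ = [1079, 121]ᵀ.
Eliminating b: 7·(row 1) − 42·(row 2) gives 868·m = 7·1079 − 42·121 = 2471, so m = 353/124.
Then b = (121 − 42·(353/124))/7 = 89/434.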